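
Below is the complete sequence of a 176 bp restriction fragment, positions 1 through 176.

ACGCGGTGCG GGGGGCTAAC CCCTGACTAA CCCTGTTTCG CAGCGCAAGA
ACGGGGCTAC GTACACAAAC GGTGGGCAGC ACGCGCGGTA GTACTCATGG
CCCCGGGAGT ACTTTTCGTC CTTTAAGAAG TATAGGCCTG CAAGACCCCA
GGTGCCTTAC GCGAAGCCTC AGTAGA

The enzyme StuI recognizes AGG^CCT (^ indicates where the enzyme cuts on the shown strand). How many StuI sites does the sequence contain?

AGGCCT occurs starting at position 134.
StuI cuts at 1 site.

1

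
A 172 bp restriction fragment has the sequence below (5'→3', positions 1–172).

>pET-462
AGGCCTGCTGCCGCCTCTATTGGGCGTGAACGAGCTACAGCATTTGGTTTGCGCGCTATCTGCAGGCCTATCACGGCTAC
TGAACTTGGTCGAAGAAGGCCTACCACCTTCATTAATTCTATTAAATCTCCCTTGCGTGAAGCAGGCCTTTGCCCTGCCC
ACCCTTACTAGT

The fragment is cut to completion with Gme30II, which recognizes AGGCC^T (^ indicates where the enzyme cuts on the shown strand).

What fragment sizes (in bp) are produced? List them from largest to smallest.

63, 47, 33, 24, 5 bp

Gme30II sites (AGGCCT) start at positions 1, 64, 97, 144.
Gme30II cuts after base 5 of each site (before the last base), so after positions 5, 68, 101, 148.
Linear molecule, 4 cuts → 5 fragments:
  1–5 → 5 bp
  6–68 → 63 bp
  69–101 → 33 bp
  102–148 → 47 bp
  149–172 → 24 bp
Sorted largest to smallest: 63, 47, 33, 24, 5 bp.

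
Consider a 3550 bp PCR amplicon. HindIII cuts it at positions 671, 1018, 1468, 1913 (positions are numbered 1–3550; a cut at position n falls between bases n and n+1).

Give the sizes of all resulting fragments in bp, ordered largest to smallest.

Linear molecule, 4 cuts → 5 fragments:
  671 − 0 = 671 bp
  1018 − 671 = 347 bp
  1468 − 1018 = 450 bp
  1913 − 1468 = 445 bp
  3550 − 1913 = 1637 bp
Sorted largest to smallest: 1637, 671, 450, 445, 347 bp.

1637, 671, 450, 445, 347 bp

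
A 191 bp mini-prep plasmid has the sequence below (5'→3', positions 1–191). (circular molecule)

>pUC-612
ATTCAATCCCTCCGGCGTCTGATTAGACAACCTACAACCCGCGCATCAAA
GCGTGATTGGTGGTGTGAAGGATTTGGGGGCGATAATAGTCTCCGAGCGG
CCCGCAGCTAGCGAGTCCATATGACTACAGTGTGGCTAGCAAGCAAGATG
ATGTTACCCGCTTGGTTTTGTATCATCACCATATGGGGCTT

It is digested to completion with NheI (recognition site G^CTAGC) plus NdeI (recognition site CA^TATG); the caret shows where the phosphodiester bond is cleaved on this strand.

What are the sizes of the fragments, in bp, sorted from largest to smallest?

NheI sites (GCTAGC) start at positions 107, 135.
NheI cuts after the first base of each site, so after positions 107, 135.
NdeI sites (CATATG) start at positions 118, 180.
NdeI cuts after base 2 of each site, so after positions 119, 181.
Combined cut positions: 107, 119, 135, 181.
Circular molecule, 4 cuts → 4 fragments:
  108–119 → 12 bp
  120–135 → 16 bp
  136–181 → 46 bp
  182–191 then 1–107 → 10 + 107 = 117 bp
Sorted largest to smallest: 117, 46, 16, 12 bp.

117, 46, 16, 12 bp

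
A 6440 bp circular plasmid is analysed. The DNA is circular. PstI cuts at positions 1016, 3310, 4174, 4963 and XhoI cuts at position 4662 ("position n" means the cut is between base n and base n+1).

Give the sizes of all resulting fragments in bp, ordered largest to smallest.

2493, 2294, 864, 488, 301 bp

Combined cut positions (sorted): 1016, 3310, 4174, 4662, 4963.
Circular molecule, 5 cuts → 5 fragments:
  3310 − 1016 = 2294 bp
  4174 − 3310 = 864 bp
  4662 − 4174 = 488 bp
  4963 − 4662 = 301 bp
  wrap: 6440 − 4963 + 1016 = 2493 bp
Sorted largest to smallest: 2493, 2294, 864, 488, 301 bp.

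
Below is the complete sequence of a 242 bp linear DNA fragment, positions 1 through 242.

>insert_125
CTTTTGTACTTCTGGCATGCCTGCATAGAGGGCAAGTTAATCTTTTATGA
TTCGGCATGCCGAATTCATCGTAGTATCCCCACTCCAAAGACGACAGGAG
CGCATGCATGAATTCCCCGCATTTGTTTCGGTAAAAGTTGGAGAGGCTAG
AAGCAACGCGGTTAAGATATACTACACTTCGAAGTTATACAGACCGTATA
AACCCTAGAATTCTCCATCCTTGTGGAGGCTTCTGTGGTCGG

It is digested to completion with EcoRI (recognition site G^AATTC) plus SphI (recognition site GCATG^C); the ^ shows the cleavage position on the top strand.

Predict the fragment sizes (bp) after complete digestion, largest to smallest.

98, 44, 40, 34, 19, 4, 3 bp

EcoRI sites (GAATTC) start at positions 62, 110, 208.
EcoRI cuts after the first base of each site, so after positions 62, 110, 208.
SphI sites (GCATGC) start at positions 15, 55, 102.
SphI cuts after base 5 of each site (before the last base), so after positions 19, 59, 106.
Combined cut positions: 19, 59, 62, 106, 110, 208.
Linear molecule, 6 cuts → 7 fragments:
  1–19 → 19 bp
  20–59 → 40 bp
  60–62 → 3 bp
  63–106 → 44 bp
  107–110 → 4 bp
  111–208 → 98 bp
  209–242 → 34 bp
Sorted largest to smallest: 98, 44, 40, 34, 19, 4, 3 bp.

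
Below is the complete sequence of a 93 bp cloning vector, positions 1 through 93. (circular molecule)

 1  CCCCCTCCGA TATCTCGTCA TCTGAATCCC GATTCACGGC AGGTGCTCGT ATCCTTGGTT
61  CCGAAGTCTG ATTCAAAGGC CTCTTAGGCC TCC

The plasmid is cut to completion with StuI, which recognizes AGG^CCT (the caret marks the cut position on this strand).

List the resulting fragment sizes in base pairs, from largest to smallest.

84, 9 bp

StuI sites (AGGCCT) start at positions 77, 86.
StuI cuts after base 3 of each site, so after positions 79, 88.
Circular molecule, 2 cuts → 2 fragments:
  80–88 → 9 bp
  89–93 then 1–79 → 5 + 79 = 84 bp
Sorted largest to smallest: 84, 9 bp.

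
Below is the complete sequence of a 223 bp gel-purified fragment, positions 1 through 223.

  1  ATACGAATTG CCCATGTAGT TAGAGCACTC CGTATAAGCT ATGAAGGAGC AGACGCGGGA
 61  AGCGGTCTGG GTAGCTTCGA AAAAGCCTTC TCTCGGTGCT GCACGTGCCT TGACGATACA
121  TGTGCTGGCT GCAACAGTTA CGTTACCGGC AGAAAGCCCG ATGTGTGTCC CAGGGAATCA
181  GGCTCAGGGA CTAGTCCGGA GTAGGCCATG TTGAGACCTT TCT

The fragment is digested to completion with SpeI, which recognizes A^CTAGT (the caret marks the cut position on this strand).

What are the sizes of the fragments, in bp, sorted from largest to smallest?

190, 33 bp

The SpeI site (ACTAGT) starts at position 190.
SpeI cuts after the first base of each site, so after position 190.
Linear molecule, 1 cut → 2 fragments:
  1–190 → 190 bp
  191–223 → 33 bp
Sorted largest to smallest: 190, 33 bp.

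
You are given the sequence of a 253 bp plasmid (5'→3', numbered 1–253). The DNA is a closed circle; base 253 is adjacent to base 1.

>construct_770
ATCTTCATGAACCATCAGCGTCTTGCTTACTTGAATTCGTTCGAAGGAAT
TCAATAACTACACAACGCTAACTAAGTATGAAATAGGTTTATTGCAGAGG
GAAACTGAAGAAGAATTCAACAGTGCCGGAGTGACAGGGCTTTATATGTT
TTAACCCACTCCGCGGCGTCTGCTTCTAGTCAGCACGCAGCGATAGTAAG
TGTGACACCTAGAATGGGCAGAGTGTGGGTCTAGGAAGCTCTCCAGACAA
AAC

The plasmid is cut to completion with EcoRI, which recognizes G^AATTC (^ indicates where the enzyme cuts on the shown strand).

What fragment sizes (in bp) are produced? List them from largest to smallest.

173, 66, 14 bp

EcoRI sites (GAATTC) start at positions 33, 47, 113.
EcoRI cuts after the first base of each site, so after positions 33, 47, 113.
Circular molecule, 3 cuts → 3 fragments:
  34–47 → 14 bp
  48–113 → 66 bp
  114–253 then 1–33 → 140 + 33 = 173 bp
Sorted largest to smallest: 173, 66, 14 bp.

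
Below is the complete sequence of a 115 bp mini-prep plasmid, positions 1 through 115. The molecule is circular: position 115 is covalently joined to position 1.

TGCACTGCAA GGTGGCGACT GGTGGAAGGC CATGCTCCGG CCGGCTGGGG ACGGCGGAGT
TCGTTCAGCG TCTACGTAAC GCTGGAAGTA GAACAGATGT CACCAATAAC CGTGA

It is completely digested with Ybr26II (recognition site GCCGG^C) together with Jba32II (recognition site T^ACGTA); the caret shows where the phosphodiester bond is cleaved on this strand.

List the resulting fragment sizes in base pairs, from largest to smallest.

86, 29 bp

The Ybr26II site (GCCGGC) starts at position 40.
Ybr26II cuts after base 5 of each site (before the last base), so after position 44.
The Jba32II site (TACGTA) starts at position 73.
Jba32II cuts after the first base of each site, so after position 73.
Combined cut positions: 44, 73.
Circular molecule, 2 cuts → 2 fragments:
  45–73 → 29 bp
  74–115 then 1–44 → 42 + 44 = 86 bp
Sorted largest to smallest: 86, 29 bp.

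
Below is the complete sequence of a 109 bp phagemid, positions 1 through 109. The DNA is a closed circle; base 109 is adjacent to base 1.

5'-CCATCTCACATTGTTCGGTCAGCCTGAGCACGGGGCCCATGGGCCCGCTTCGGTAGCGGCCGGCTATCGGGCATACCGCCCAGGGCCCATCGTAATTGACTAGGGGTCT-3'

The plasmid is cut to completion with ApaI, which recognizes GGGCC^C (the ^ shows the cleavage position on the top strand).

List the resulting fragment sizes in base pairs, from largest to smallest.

59, 42, 8 bp

ApaI sites (GGGCCC) start at positions 33, 41, 83.
ApaI cuts after base 5 of each site (before the last base), so after positions 37, 45, 87.
Circular molecule, 3 cuts → 3 fragments:
  38–45 → 8 bp
  46–87 → 42 bp
  88–109 then 1–37 → 22 + 37 = 59 bp
Sorted largest to smallest: 59, 42, 8 bp.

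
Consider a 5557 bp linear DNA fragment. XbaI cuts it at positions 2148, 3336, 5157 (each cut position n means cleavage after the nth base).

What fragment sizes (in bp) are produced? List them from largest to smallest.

2148, 1821, 1188, 400 bp

Linear molecule, 3 cuts → 4 fragments:
  2148 − 0 = 2148 bp
  3336 − 2148 = 1188 bp
  5157 − 3336 = 1821 bp
  5557 − 5157 = 400 bp
Sorted largest to smallest: 2148, 1821, 1188, 400 bp.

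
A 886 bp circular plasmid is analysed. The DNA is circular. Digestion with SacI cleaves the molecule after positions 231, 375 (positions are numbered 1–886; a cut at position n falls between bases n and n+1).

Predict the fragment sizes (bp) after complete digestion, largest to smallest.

742, 144 bp

Circular molecule, 2 cuts → 2 fragments:
  375 − 231 = 144 bp
  wrap: 886 − 375 + 231 = 742 bp
Sorted largest to smallest: 742, 144 bp.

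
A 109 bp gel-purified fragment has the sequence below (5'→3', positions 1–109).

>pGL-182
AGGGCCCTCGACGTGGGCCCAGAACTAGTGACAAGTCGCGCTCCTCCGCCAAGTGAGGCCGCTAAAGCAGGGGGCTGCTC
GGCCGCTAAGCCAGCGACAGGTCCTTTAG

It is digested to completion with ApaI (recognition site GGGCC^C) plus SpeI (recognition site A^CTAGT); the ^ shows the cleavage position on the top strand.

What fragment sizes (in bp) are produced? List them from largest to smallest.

85, 13, 6, 5 bp

ApaI sites (GGGCCC) start at positions 2, 15.
ApaI cuts after base 5 of each site (before the last base), so after positions 6, 19.
The SpeI site (ACTAGT) starts at position 24.
SpeI cuts after the first base of each site, so after position 24.
Combined cut positions: 6, 19, 24.
Linear molecule, 3 cuts → 4 fragments:
  1–6 → 6 bp
  7–19 → 13 bp
  20–24 → 5 bp
  25–109 → 85 bp
Sorted largest to smallest: 85, 13, 6, 5 bp.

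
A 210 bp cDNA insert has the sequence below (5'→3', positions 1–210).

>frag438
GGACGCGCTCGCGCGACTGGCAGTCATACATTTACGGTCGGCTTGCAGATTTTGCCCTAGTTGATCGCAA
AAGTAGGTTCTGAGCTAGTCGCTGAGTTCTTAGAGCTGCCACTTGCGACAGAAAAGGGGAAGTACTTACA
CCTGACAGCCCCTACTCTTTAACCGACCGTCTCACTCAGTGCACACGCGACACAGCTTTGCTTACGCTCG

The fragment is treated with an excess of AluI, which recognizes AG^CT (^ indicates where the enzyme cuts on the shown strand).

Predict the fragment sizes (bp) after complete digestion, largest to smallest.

90, 84, 21, 15 bp

AluI sites (AGCT) start at positions 83, 104, 194.
AluI cuts after base 2 of each site, so after positions 84, 105, 195.
Linear molecule, 3 cuts → 4 fragments:
  1–84 → 84 bp
  85–105 → 21 bp
  106–195 → 90 bp
  196–210 → 15 bp
Sorted largest to smallest: 90, 84, 21, 15 bp.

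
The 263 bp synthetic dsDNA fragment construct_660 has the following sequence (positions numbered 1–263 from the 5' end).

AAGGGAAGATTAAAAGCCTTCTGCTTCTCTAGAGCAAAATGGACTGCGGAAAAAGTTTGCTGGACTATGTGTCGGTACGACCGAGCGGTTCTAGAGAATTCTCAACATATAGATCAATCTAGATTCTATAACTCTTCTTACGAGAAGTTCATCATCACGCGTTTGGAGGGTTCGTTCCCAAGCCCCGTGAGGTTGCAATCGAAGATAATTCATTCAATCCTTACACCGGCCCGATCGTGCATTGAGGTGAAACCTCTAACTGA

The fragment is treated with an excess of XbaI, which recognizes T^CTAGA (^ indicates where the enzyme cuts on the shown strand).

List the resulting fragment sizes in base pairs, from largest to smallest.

XbaI sites (TCTAGA) start at positions 28, 90, 118.
XbaI cuts after the first base of each site, so after positions 28, 90, 118.
Linear molecule, 3 cuts → 4 fragments:
  1–28 → 28 bp
  29–90 → 62 bp
  91–118 → 28 bp
  119–263 → 145 bp
Sorted largest to smallest: 145, 62, 28, 28 bp.

145, 62, 28, 28 bp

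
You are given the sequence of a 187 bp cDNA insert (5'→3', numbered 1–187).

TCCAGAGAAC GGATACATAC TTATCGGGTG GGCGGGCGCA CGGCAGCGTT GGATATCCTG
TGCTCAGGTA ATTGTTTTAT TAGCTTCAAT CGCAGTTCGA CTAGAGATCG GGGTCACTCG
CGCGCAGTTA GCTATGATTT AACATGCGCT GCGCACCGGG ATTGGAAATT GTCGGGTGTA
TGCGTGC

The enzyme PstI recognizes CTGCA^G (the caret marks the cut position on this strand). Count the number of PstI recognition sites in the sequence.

No occurrence of CTGCAG is present in the sequence.
PstI does not cut: 0 sites.

0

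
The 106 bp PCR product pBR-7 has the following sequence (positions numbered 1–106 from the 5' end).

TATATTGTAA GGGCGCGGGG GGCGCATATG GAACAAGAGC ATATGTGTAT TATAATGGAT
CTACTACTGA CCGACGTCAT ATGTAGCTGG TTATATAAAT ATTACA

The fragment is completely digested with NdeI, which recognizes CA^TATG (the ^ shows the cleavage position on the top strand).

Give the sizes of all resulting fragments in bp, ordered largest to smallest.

38, 27, 26, 15 bp

NdeI sites (CATATG) start at positions 25, 40, 78.
NdeI cuts after base 2 of each site, so after positions 26, 41, 79.
Linear molecule, 3 cuts → 4 fragments:
  1–26 → 26 bp
  27–41 → 15 bp
  42–79 → 38 bp
  80–106 → 27 bp
Sorted largest to smallest: 38, 27, 26, 15 bp.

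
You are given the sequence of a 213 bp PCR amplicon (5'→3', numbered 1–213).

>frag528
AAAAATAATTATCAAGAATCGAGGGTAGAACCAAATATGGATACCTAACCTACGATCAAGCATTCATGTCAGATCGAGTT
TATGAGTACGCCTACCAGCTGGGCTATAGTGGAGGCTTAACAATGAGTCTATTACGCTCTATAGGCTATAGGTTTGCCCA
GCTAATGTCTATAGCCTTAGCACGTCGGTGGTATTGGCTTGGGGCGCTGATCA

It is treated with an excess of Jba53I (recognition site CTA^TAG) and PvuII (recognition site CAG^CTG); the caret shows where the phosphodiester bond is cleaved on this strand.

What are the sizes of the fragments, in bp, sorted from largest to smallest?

Jba53I sites (CTATAG) start at positions 104, 139, 146, 169.
Jba53I cuts after base 3 of each site, so after positions 106, 141, 148, 171.
The PvuII site (CAGCTG) starts at position 96.
PvuII cuts after base 3 of each site, so after position 98.
Combined cut positions: 98, 106, 141, 148, 171.
Linear molecule, 5 cuts → 6 fragments:
  1–98 → 98 bp
  99–106 → 8 bp
  107–141 → 35 bp
  142–148 → 7 bp
  149–171 → 23 bp
  172–213 → 42 bp
Sorted largest to smallest: 98, 42, 35, 23, 8, 7 bp.

98, 42, 35, 23, 8, 7 bp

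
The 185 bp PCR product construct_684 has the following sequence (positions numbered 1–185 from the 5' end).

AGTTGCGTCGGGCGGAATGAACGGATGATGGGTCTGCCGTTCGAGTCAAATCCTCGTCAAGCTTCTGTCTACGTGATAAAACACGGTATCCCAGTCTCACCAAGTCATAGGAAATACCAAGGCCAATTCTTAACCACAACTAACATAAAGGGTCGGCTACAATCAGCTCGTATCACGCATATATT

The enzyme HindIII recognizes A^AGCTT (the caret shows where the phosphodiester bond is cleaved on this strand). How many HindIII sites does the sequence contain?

1

AAGCTT occurs starting at position 59.
HindIII cuts at 1 site.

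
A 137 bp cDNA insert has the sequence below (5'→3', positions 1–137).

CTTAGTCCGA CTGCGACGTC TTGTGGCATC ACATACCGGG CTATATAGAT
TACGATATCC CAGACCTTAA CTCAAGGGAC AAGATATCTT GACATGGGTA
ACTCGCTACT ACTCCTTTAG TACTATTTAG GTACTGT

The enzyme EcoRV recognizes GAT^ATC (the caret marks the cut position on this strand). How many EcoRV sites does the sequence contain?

2

GATATC occurs starting at positions 54, 83.
EcoRV cuts at 2 sites.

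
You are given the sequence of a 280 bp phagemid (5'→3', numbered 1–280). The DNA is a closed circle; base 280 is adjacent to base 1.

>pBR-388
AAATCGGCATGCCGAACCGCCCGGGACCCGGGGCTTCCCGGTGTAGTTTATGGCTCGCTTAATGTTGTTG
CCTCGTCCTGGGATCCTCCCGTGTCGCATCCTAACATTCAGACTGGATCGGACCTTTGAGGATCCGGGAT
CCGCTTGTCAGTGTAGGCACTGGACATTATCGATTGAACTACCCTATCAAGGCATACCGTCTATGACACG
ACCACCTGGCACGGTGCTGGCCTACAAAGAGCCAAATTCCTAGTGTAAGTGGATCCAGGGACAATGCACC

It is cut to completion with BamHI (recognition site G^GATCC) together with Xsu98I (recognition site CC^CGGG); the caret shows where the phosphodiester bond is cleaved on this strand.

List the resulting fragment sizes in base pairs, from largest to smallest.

BamHI sites (GGATCC) start at positions 81, 130, 137, 261.
BamHI cuts after the first base of each site, so after positions 81, 130, 137, 261.
Xsu98I sites (CCCGGG) start at positions 20, 27.
Xsu98I cuts after base 2 of each site, so after positions 21, 28.
Combined cut positions: 21, 28, 81, 130, 137, 261.
Circular molecule, 6 cuts → 6 fragments:
  22–28 → 7 bp
  29–81 → 53 bp
  82–130 → 49 bp
  131–137 → 7 bp
  138–261 → 124 bp
  262–280 then 1–21 → 19 + 21 = 40 bp
Sorted largest to smallest: 124, 53, 49, 40, 7, 7 bp.

124, 53, 49, 40, 7, 7 bp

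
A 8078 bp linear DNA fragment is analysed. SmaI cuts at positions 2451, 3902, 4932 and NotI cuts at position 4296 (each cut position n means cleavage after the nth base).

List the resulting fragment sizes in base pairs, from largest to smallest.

3146, 2451, 1451, 636, 394 bp

Combined cut positions (sorted): 2451, 3902, 4296, 4932.
Linear molecule, 4 cuts → 5 fragments:
  2451 − 0 = 2451 bp
  3902 − 2451 = 1451 bp
  4296 − 3902 = 394 bp
  4932 − 4296 = 636 bp
  8078 − 4932 = 3146 bp
Sorted largest to smallest: 3146, 2451, 1451, 636, 394 bp.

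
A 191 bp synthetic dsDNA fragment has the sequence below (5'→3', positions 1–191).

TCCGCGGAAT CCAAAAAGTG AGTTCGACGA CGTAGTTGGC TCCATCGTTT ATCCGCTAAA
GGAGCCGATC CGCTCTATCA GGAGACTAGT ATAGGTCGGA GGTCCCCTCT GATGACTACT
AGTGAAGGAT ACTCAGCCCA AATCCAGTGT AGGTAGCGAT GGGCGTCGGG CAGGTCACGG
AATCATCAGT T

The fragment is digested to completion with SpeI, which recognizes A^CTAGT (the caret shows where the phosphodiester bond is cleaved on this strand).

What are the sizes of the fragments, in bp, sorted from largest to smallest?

85, 73, 33 bp

SpeI sites (ACTAGT) start at positions 85, 118.
SpeI cuts after the first base of each site, so after positions 85, 118.
Linear molecule, 2 cuts → 3 fragments:
  1–85 → 85 bp
  86–118 → 33 bp
  119–191 → 73 bp
Sorted largest to smallest: 85, 73, 33 bp.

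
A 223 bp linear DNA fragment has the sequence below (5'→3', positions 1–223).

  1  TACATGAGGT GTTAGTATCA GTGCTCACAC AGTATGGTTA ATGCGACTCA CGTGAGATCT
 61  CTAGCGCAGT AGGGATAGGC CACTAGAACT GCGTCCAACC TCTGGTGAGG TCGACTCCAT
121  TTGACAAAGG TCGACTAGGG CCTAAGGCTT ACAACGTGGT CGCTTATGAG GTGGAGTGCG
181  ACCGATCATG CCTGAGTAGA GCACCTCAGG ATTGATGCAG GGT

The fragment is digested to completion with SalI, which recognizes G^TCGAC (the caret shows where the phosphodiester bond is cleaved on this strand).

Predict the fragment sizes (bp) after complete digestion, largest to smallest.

110, 93, 20 bp

SalI sites (GTCGAC) start at positions 110, 130.
SalI cuts after the first base of each site, so after positions 110, 130.
Linear molecule, 2 cuts → 3 fragments:
  1–110 → 110 bp
  111–130 → 20 bp
  131–223 → 93 bp
Sorted largest to smallest: 110, 93, 20 bp.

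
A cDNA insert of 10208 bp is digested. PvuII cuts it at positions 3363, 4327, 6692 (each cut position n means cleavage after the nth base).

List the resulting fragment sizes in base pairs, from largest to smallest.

3516, 3363, 2365, 964 bp

Linear molecule, 3 cuts → 4 fragments:
  3363 − 0 = 3363 bp
  4327 − 3363 = 964 bp
  6692 − 4327 = 2365 bp
  10208 − 6692 = 3516 bp
Sorted largest to smallest: 3516, 3363, 2365, 964 bp.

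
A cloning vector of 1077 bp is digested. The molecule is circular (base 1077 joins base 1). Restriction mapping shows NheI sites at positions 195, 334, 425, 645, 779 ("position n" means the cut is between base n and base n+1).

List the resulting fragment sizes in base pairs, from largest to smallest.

Circular molecule, 5 cuts → 5 fragments:
  334 − 195 = 139 bp
  425 − 334 = 91 bp
  645 − 425 = 220 bp
  779 − 645 = 134 bp
  wrap: 1077 − 779 + 195 = 493 bp
Sorted largest to smallest: 493, 220, 139, 134, 91 bp.

493, 220, 139, 134, 91 bp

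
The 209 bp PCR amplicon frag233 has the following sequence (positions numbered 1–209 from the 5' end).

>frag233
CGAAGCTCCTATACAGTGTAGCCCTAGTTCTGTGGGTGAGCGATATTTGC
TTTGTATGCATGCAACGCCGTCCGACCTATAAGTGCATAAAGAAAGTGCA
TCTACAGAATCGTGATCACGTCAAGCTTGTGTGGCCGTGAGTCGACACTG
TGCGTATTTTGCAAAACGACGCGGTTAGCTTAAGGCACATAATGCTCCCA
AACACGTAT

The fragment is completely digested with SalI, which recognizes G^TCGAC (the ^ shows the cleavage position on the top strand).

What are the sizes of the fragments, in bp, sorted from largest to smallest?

141, 68 bp

The SalI site (GTCGAC) starts at position 141.
SalI cuts after the first base of each site, so after position 141.
Linear molecule, 1 cut → 2 fragments:
  1–141 → 141 bp
  142–209 → 68 bp
Sorted largest to smallest: 141, 68 bp.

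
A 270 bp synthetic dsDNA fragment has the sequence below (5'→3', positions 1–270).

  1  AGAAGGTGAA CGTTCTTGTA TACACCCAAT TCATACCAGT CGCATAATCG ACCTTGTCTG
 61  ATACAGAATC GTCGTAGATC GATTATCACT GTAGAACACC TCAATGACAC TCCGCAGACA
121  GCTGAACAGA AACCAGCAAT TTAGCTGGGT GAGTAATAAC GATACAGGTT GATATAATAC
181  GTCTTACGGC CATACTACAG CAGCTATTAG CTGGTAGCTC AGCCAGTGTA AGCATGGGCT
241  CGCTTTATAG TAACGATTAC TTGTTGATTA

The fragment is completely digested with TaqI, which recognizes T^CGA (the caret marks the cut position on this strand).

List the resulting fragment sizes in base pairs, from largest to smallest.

191, 48, 31 bp

TaqI sites (TCGA) start at positions 48, 79.
TaqI cuts after the first base of each site, so after positions 48, 79.
Linear molecule, 2 cuts → 3 fragments:
  1–48 → 48 bp
  49–79 → 31 bp
  80–270 → 191 bp
Sorted largest to smallest: 191, 48, 31 bp.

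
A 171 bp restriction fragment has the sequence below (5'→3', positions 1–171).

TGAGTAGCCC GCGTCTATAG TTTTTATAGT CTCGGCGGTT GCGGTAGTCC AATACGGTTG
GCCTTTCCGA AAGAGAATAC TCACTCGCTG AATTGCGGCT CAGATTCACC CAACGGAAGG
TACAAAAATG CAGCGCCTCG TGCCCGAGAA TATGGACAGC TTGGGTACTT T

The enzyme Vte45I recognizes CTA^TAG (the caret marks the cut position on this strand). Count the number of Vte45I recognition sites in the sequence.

CTATAG occurs starting at position 15.
Vte45I cuts at 1 site.

1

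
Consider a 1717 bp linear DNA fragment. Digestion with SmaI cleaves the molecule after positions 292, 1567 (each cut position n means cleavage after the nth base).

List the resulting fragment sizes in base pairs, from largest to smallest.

Linear molecule, 2 cuts → 3 fragments:
  292 − 0 = 292 bp
  1567 − 292 = 1275 bp
  1717 − 1567 = 150 bp
Sorted largest to smallest: 1275, 292, 150 bp.

1275, 292, 150 bp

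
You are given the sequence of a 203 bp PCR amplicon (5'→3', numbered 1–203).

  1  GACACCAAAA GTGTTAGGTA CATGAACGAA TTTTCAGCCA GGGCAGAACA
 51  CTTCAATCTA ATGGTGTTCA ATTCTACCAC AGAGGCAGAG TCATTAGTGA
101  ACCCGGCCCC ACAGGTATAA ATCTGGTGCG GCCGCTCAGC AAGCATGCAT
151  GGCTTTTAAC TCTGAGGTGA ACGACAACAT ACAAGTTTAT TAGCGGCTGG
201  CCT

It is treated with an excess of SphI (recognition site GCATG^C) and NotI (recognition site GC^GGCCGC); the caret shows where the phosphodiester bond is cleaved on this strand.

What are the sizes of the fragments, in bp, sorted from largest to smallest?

129, 56, 18 bp

The SphI site (GCATGC) starts at position 143.
SphI cuts after base 5 of each site (before the last base), so after position 147.
The NotI site (GCGGCCGC) starts at position 128.
NotI cuts after base 2 of each site, so after position 129.
Combined cut positions: 129, 147.
Linear molecule, 2 cuts → 3 fragments:
  1–129 → 129 bp
  130–147 → 18 bp
  148–203 → 56 bp
Sorted largest to smallest: 129, 56, 18 bp.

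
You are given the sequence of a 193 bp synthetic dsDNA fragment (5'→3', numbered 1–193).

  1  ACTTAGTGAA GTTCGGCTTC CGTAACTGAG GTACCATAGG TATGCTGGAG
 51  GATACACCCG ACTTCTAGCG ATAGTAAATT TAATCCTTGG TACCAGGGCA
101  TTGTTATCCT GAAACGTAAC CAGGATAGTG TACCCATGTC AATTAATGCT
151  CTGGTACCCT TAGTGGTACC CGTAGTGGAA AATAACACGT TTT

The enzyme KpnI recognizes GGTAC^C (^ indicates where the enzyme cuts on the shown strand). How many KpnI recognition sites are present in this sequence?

4

GGTACC occurs starting at positions 30, 89, 153, 165.
KpnI cuts at 4 sites.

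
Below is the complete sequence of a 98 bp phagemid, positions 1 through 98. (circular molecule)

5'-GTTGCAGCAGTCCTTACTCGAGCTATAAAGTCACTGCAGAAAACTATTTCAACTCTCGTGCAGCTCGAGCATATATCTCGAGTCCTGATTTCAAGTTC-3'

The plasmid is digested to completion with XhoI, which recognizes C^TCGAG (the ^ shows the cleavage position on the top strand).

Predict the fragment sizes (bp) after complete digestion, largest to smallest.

XhoI sites (CTCGAG) start at positions 17, 64, 77.
XhoI cuts after the first base of each site, so after positions 17, 64, 77.
Circular molecule, 3 cuts → 3 fragments:
  18–64 → 47 bp
  65–77 → 13 bp
  78–98 then 1–17 → 21 + 17 = 38 bp
Sorted largest to smallest: 47, 38, 13 bp.

47, 38, 13 bp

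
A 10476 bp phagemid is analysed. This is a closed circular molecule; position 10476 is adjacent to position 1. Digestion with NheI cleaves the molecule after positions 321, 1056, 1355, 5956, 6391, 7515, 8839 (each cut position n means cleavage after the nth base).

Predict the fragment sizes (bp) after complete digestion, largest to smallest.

4601, 1958, 1324, 1124, 735, 435, 299 bp

Circular molecule, 7 cuts → 7 fragments:
  1056 − 321 = 735 bp
  1355 − 1056 = 299 bp
  5956 − 1355 = 4601 bp
  6391 − 5956 = 435 bp
  7515 − 6391 = 1124 bp
  8839 − 7515 = 1324 bp
  wrap: 10476 − 8839 + 321 = 1958 bp
Sorted largest to smallest: 4601, 1958, 1324, 1124, 735, 435, 299 bp.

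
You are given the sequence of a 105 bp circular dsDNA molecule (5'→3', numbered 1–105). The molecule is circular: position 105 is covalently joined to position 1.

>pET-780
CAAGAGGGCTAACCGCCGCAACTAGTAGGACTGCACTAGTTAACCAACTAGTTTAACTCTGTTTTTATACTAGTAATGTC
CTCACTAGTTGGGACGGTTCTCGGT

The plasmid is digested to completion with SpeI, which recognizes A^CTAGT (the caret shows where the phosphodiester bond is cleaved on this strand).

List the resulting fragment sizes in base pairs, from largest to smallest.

42, 22, 15, 14, 12 bp

SpeI sites (ACTAGT) start at positions 21, 35, 47, 69, 84.
SpeI cuts after the first base of each site, so after positions 21, 35, 47, 69, 84.
Circular molecule, 5 cuts → 5 fragments:
  22–35 → 14 bp
  36–47 → 12 bp
  48–69 → 22 bp
  70–84 → 15 bp
  85–105 then 1–21 → 21 + 21 = 42 bp
Sorted largest to smallest: 42, 22, 15, 14, 12 bp.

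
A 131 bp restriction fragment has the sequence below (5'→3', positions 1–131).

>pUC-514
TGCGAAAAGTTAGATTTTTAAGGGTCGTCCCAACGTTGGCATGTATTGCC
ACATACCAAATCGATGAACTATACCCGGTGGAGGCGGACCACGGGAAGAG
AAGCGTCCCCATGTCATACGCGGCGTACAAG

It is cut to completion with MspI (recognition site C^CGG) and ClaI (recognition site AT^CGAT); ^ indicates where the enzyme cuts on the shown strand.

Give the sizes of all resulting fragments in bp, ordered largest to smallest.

The MspI site (CCGG) starts at position 75.
MspI cuts after the first base of each site, so after position 75.
The ClaI site (ATCGAT) starts at position 60.
ClaI cuts after base 2 of each site, so after position 61.
Combined cut positions: 61, 75.
Linear molecule, 2 cuts → 3 fragments:
  1–61 → 61 bp
  62–75 → 14 bp
  76–131 → 56 bp
Sorted largest to smallest: 61, 56, 14 bp.

61, 56, 14 bp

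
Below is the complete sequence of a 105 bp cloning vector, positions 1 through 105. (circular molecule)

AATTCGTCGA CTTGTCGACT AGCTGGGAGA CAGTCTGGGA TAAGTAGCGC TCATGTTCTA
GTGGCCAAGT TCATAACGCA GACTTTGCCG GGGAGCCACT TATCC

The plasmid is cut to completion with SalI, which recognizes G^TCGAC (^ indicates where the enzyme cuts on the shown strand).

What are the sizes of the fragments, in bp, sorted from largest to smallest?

97, 8 bp

SalI sites (GTCGAC) start at positions 6, 14.
SalI cuts after the first base of each site, so after positions 6, 14.
Circular molecule, 2 cuts → 2 fragments:
  7–14 → 8 bp
  15–105 then 1–6 → 91 + 6 = 97 bp
Sorted largest to smallest: 97, 8 bp.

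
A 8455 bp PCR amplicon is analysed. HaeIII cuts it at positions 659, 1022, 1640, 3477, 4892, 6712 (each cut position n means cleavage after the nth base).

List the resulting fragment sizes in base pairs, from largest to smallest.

Linear molecule, 6 cuts → 7 fragments:
  659 − 0 = 659 bp
  1022 − 659 = 363 bp
  1640 − 1022 = 618 bp
  3477 − 1640 = 1837 bp
  4892 − 3477 = 1415 bp
  6712 − 4892 = 1820 bp
  8455 − 6712 = 1743 bp
Sorted largest to smallest: 1837, 1820, 1743, 1415, 659, 618, 363 bp.

1837, 1820, 1743, 1415, 659, 618, 363 bp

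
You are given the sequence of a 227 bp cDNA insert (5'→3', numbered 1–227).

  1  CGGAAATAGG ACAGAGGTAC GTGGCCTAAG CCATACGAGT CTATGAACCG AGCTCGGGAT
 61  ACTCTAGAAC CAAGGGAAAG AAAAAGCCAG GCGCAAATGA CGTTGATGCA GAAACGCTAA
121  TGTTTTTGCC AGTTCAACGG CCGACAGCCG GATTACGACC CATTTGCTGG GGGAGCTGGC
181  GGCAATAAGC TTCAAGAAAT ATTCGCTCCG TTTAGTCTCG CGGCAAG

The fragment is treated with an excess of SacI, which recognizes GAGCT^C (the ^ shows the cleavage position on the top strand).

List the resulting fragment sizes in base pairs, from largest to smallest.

The SacI site (GAGCTC) starts at position 50.
SacI cuts after base 5 of each site (before the last base), so after position 54.
Linear molecule, 1 cut → 2 fragments:
  1–54 → 54 bp
  55–227 → 173 bp
Sorted largest to smallest: 173, 54 bp.

173, 54 bp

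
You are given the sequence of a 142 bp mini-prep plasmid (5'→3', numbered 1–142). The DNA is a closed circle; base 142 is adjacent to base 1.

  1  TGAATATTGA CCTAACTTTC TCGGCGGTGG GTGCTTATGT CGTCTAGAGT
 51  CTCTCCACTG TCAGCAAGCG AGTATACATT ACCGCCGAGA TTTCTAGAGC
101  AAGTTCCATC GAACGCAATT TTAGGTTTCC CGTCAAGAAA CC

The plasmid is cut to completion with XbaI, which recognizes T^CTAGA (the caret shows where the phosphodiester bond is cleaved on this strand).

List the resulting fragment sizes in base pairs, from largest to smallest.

XbaI sites (TCTAGA) start at positions 43, 93.
XbaI cuts after the first base of each site, so after positions 43, 93.
Circular molecule, 2 cuts → 2 fragments:
  44–93 → 50 bp
  94–142 then 1–43 → 49 + 43 = 92 bp
Sorted largest to smallest: 92, 50 bp.

92, 50 bp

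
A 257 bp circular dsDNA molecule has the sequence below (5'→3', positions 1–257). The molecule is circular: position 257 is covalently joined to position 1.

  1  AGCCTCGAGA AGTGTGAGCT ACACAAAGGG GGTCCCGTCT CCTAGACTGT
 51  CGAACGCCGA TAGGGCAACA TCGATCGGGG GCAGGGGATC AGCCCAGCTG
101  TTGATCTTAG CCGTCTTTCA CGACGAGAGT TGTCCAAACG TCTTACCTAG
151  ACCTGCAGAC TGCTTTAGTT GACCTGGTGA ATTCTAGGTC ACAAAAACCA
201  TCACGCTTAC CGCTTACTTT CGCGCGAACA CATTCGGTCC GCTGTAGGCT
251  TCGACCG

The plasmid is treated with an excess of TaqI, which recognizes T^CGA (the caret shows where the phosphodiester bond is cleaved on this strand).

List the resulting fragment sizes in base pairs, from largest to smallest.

TaqI sites (TCGA) start at positions 5, 50, 71, 251.
TaqI cuts after the first base of each site, so after positions 5, 50, 71, 251.
Circular molecule, 4 cuts → 4 fragments:
  6–50 → 45 bp
  51–71 → 21 bp
  72–251 → 180 bp
  252–257 then 1–5 → 6 + 5 = 11 bp
Sorted largest to smallest: 180, 45, 21, 11 bp.

180, 45, 21, 11 bp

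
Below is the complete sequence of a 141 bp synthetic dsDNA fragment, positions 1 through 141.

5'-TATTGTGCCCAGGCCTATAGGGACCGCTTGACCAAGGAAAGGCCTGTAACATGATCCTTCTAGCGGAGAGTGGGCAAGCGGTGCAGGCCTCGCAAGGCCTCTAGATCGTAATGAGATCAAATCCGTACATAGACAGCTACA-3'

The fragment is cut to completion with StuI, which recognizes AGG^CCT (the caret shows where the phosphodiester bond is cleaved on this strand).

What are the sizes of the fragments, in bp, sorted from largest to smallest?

45, 44, 29, 13, 10 bp

StuI sites (AGGCCT) start at positions 11, 40, 85, 95.
StuI cuts after base 3 of each site, so after positions 13, 42, 87, 97.
Linear molecule, 4 cuts → 5 fragments:
  1–13 → 13 bp
  14–42 → 29 bp
  43–87 → 45 bp
  88–97 → 10 bp
  98–141 → 44 bp
Sorted largest to smallest: 45, 44, 29, 13, 10 bp.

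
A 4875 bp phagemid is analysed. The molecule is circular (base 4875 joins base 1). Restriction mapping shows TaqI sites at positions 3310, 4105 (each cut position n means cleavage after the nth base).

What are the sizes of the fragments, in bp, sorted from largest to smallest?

Circular molecule, 2 cuts → 2 fragments:
  4105 − 3310 = 795 bp
  wrap: 4875 − 4105 + 3310 = 4080 bp
Sorted largest to smallest: 4080, 795 bp.

4080, 795 bp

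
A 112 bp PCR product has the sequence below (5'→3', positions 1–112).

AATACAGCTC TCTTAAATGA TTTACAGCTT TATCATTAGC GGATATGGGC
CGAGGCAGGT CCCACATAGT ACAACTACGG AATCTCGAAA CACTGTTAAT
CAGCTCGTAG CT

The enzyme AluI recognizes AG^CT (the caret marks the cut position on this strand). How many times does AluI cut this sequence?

4

AGCT occurs starting at positions 6, 26, 102, 109.
AluI cuts at 4 sites.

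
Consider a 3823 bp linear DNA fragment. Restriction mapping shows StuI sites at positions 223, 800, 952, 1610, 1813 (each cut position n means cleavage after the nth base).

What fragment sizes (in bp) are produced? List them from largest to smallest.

Linear molecule, 5 cuts → 6 fragments:
  223 − 0 = 223 bp
  800 − 223 = 577 bp
  952 − 800 = 152 bp
  1610 − 952 = 658 bp
  1813 − 1610 = 203 bp
  3823 − 1813 = 2010 bp
Sorted largest to smallest: 2010, 658, 577, 223, 203, 152 bp.

2010, 658, 577, 223, 203, 152 bp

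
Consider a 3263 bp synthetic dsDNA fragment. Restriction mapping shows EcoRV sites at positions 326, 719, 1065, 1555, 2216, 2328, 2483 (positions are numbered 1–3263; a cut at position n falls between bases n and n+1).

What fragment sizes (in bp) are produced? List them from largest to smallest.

Linear molecule, 7 cuts → 8 fragments:
  326 − 0 = 326 bp
  719 − 326 = 393 bp
  1065 − 719 = 346 bp
  1555 − 1065 = 490 bp
  2216 − 1555 = 661 bp
  2328 − 2216 = 112 bp
  2483 − 2328 = 155 bp
  3263 − 2483 = 780 bp
Sorted largest to smallest: 780, 661, 490, 393, 346, 326, 155, 112 bp.

780, 661, 490, 393, 346, 326, 155, 112 bp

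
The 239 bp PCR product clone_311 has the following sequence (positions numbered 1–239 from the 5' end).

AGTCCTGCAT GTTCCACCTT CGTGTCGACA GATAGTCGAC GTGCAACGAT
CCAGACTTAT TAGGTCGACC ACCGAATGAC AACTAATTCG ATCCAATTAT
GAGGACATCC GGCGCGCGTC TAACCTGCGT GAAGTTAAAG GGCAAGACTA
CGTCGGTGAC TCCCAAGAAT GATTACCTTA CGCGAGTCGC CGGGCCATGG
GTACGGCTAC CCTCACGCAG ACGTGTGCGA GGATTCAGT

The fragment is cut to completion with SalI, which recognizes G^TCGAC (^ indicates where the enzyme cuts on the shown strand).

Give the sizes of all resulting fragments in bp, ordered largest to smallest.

175, 29, 24, 11 bp

SalI sites (GTCGAC) start at positions 24, 35, 64.
SalI cuts after the first base of each site, so after positions 24, 35, 64.
Linear molecule, 3 cuts → 4 fragments:
  1–24 → 24 bp
  25–35 → 11 bp
  36–64 → 29 bp
  65–239 → 175 bp
Sorted largest to smallest: 175, 29, 24, 11 bp.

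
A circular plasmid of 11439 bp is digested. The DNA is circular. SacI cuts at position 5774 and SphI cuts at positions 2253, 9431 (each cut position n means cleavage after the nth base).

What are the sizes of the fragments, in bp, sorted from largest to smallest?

4261, 3657, 3521 bp

Combined cut positions (sorted): 2253, 5774, 9431.
Circular molecule, 3 cuts → 3 fragments:
  5774 − 2253 = 3521 bp
  9431 − 5774 = 3657 bp
  wrap: 11439 − 9431 + 2253 = 4261 bp
Sorted largest to smallest: 4261, 3657, 3521 bp.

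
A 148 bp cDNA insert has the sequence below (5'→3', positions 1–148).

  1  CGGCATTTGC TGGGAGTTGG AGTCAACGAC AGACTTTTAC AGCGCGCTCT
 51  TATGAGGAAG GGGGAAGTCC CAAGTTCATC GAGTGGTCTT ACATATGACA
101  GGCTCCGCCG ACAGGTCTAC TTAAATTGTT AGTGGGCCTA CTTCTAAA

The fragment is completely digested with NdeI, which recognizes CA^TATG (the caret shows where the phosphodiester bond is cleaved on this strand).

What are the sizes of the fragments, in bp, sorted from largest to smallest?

93, 55 bp

The NdeI site (CATATG) starts at position 92.
NdeI cuts after base 2 of each site, so after position 93.
Linear molecule, 1 cut → 2 fragments:
  1–93 → 93 bp
  94–148 → 55 bp
Sorted largest to smallest: 93, 55 bp.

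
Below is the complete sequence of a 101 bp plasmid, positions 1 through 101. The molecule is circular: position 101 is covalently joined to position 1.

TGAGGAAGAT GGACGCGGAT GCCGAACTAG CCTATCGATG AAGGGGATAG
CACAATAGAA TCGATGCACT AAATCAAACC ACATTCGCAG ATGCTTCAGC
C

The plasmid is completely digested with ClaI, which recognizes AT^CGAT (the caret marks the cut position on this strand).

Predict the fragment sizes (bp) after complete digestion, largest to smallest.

75, 26 bp

ClaI sites (ATCGAT) start at positions 34, 60.
ClaI cuts after base 2 of each site, so after positions 35, 61.
Circular molecule, 2 cuts → 2 fragments:
  36–61 → 26 bp
  62–101 then 1–35 → 40 + 35 = 75 bp
Sorted largest to smallest: 75, 26 bp.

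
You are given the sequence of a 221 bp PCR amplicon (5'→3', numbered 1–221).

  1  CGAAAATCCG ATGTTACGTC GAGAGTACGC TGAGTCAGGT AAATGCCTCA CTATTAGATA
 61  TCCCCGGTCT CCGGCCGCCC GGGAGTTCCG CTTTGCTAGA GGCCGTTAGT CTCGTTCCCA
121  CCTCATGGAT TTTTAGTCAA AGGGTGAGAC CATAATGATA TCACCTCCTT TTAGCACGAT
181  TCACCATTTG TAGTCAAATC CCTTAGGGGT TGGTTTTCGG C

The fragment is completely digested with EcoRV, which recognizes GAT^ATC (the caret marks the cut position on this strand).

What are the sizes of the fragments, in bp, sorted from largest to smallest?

100, 62, 59 bp

EcoRV sites (GATATC) start at positions 57, 157.
EcoRV cuts after base 3 of each site, so after positions 59, 159.
Linear molecule, 2 cuts → 3 fragments:
  1–59 → 59 bp
  60–159 → 100 bp
  160–221 → 62 bp
Sorted largest to smallest: 100, 62, 59 bp.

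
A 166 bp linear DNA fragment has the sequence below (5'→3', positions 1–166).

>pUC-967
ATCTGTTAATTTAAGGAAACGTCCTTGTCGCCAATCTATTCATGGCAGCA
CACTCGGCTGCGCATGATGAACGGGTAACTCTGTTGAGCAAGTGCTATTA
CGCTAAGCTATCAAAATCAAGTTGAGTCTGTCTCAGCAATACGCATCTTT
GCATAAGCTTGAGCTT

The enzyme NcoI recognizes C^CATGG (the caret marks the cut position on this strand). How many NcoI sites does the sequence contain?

0

No occurrence of CCATGG is present in the sequence.
NcoI does not cut: 0 sites.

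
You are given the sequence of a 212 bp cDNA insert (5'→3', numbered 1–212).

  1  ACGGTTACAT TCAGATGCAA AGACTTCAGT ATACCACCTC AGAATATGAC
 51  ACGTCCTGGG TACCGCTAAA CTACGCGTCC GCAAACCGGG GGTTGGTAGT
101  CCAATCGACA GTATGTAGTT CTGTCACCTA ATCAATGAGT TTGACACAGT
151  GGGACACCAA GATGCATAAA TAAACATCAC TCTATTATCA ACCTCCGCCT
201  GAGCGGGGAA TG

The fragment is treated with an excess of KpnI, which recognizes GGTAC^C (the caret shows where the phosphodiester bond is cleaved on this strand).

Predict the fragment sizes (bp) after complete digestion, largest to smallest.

The KpnI site (GGTACC) starts at position 59.
KpnI cuts after base 5 of each site (before the last base), so after position 63.
Linear molecule, 1 cut → 2 fragments:
  1–63 → 63 bp
  64–212 → 149 bp
Sorted largest to smallest: 149, 63 bp.

149, 63 bp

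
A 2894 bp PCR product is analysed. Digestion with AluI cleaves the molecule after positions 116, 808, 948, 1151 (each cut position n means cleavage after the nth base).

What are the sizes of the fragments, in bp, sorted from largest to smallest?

Linear molecule, 4 cuts → 5 fragments:
  116 − 0 = 116 bp
  808 − 116 = 692 bp
  948 − 808 = 140 bp
  1151 − 948 = 203 bp
  2894 − 1151 = 1743 bp
Sorted largest to smallest: 1743, 692, 203, 140, 116 bp.

1743, 692, 203, 140, 116 bp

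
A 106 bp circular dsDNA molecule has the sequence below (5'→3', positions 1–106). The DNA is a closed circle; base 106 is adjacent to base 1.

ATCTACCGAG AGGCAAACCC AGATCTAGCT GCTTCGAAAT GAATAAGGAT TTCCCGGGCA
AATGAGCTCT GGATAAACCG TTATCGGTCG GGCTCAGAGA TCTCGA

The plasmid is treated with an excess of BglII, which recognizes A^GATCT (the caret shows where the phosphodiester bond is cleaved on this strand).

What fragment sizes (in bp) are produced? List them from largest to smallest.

BglII sites (AGATCT) start at positions 21, 98.
BglII cuts after the first base of each site, so after positions 21, 98.
Circular molecule, 2 cuts → 2 fragments:
  22–98 → 77 bp
  99–106 then 1–21 → 8 + 21 = 29 bp
Sorted largest to smallest: 77, 29 bp.

77, 29 bp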